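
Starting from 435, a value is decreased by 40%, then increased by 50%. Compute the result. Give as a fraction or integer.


Start: 435
Step 1: decrease by 40% => multiply by 60/100
  435 * 60/100 = 261
Step 2: increase by 50% => multiply by 150/100
  261 * 150/100 = 783/2
Final value = 783/2

783/2


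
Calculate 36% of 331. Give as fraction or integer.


Compute 36% of 331
Convert percentage: 36% = 36/100
Multiply: 331 * 36/100
= 11916/100
= 2979/25

2979/25


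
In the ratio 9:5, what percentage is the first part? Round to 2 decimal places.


Total parts = 9 + 5 = 14
First part fraction = 9/14
Percentage = (9/14) * 100
= 0.642857 * 100
= 64.29%

64.29


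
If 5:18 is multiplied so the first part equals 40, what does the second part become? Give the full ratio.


Original ratio: 5:18
First term target: 40
Scale factor = 40 / 5 = 8
Multiply second term: 18 * 8 = 144
Equivalent ratio = 40:144

40:144


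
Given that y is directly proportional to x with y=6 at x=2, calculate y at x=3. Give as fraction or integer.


Direct proportion: y = kx
Find k: k = 6/2 = 3
Compute y at x=3: y = 3 * 3
y = 9

9


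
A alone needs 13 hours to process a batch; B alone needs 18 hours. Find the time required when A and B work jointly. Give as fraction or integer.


Rate of A = 1/13 job per hour
Rate of B = 1/18 job per hour
Combined rate = 1/13 + 1/18
Find common denominator: (18 + 13)/(13*18) = 31/234
Combined rate = 31/234 job per hour
Time together = 1 / (31/234) = 234/31 hours

234/31


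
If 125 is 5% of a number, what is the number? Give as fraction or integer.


Given: 125 is 5% of the whole
Set up: 125 = 5/100 * whole
whole = 125 * 100 / 5
whole = 12500 / 5
whole = 2500

2500


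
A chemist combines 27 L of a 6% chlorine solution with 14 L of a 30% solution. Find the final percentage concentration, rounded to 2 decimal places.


Solute in mixture 1 = 6% of 27 L = 27*6/100 = 81/50 L
Solute in mixture 2 = 30% of 14 L = 14*30/100 = 21/5 L
Total solute = 81/50 + 21/5 = 291/50 L
Total volume = 27 + 14 = 41 L
Final concentration = 291/50/41 * 100 = 14.20%

14.20


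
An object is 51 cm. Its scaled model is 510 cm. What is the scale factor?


Original length = 51 cm
Scaled length = 510 cm
Scale factor = 510 / 51
= 10

10


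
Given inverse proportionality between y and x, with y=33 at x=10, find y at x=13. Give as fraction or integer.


Inverse proportion: y = k/x
Find k: k = 10 * 33 = 330
Compute y at x=13: y = 330/13
y = 330/13

330/13


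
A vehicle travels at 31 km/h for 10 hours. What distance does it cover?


Using distance = speed * time
Speed = 31 km/h
Time = 10 hours
Distance = 31 * 10
= 310 km

310


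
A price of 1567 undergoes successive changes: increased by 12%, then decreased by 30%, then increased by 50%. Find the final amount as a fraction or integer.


Start: 1567
Step 1: increase by 12% => multiply by 112/100
  1567 * 112/100 = 43876/25
Step 2: decrease by 30% => multiply by 70/100
  43876/25 * 70/100 = 153566/125
Step 3: increase by 50% => multiply by 150/100
  153566/125 * 150/100 = 230349/125
Final value = 230349/125

230349/125


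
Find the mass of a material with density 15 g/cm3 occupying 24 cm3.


Using mass = density * volume
Density = 15 g/cm3
Volume = 24 cm3
Mass = 15 * 24
= 360 g

360


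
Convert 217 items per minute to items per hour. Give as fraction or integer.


Converting from per minute to per hour
Rate = 217 items per minute
Multiply by 60: 217 * 60
= 13020 items per hour

13020


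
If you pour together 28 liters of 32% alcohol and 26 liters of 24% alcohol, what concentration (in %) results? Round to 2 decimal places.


Solute in mixture 1 = 32% of 28 L = 28*32/100 = 224/25 L
Solute in mixture 2 = 24% of 26 L = 26*24/100 = 156/25 L
Total solute = 224/25 + 156/25 = 76/5 L
Total volume = 28 + 26 = 54 L
Final concentration = 76/5/54 * 100 = 28.15%

28.15


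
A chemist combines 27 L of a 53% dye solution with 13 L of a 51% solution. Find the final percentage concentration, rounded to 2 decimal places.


Solute in mixture 1 = 53% of 27 L = 27*53/100 = 1431/100 L
Solute in mixture 2 = 51% of 13 L = 13*51/100 = 663/100 L
Total solute = 1431/100 + 663/100 = 1047/50 L
Total volume = 27 + 13 = 40 L
Final concentration = 1047/50/40 * 100 = 52.35%

52.35


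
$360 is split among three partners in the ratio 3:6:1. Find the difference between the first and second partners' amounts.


Total parts = 3 + 6 + 1 = 10
Value per part = 360 / 10 = 36
Shares: 3*36=108, 6*36=216, 1*36=36
First share = 108, second share = 216
Difference = |108 - 216| = 108

108


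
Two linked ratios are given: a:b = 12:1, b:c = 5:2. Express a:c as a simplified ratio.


Given a:b = 12:1 and b:c = 5:2
Make b consistent. Multiply first ratio by 5: a:b = 60:5
Multiply second ratio by 1: b:c = 5:2
Now b = 5 in both, so a:b:c = 60:5:2
Therefore a:c = 60:2
Simplify by GCD: a:c = 30:1

30:1


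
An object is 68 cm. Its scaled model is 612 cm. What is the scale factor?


Original length = 68 cm
Scaled length = 612 cm
Scale factor = 612 / 68
= 9

9


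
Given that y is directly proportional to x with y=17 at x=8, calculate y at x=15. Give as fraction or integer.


Direct proportion: y = kx
Find k: k = 17/8 = 17/8
Compute y at x=15: y = 17/8 * 15
y = 255/8

255/8


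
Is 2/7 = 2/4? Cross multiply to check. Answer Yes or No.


Cross multiply to check 2/7 = 2/4
Left cross product: 2 * 4 = 8
Right cross product: 7 * 2 = 14
8 != 14
Not equal, so proportions differ => No

No


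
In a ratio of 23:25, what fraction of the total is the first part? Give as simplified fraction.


Total parts = 23 + 25 = 48
First part fraction = 23/48
Simplify: 23/48 = 23/48

23/48


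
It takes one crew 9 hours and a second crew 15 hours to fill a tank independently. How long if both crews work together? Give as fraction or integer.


Rate of A = 1/9 job per hour
Rate of B = 1/15 job per hour
Combined rate = 1/9 + 1/15
Find common denominator: (15 + 9)/(9*15) = 24/135
Combined rate = 8/45 job per hour
Time together = 1 / (8/45) = 45/8 hours

45/8


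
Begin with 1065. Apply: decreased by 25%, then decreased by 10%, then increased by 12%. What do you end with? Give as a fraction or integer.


Start: 1065
Step 1: decrease by 25% => multiply by 75/100
  1065 * 75/100 = 3195/4
Step 2: decrease by 10% => multiply by 90/100
  3195/4 * 90/100 = 5751/8
Step 3: increase by 12% => multiply by 112/100
  5751/8 * 112/100 = 40257/50
Final value = 40257/50

40257/50


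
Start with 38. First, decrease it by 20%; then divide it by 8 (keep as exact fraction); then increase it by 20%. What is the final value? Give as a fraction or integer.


Start with 38.
Step 1: Decrease by 20%: 38 * 80/100 = 152/5
Step 2: Divide by 8: 152/5 / 8 = 19/5
Step 3: Increase by 20%: 19/5 * 120/100 = 114/25
Final result = 114/25

114/25


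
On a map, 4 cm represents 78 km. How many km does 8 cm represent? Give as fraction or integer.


Map scale: 4 cm = 78 km
Measured distance on map = 8 cm
Set up proportion: 8 * 78 / 4
= 624 / 4
= 156 km

156


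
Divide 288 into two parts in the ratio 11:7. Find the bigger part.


Total parts = 11 + 7 = 18
Value per part = 288 / 18 = 16
First share = 11 * 16 = 176
Second share = 7 * 16 = 112
Larger share = 176

176


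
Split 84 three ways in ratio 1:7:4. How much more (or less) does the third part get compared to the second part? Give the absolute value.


Total parts = 1 + 7 + 4 = 12
Value per part = 84 / 12 = 7
Shares: 1*7=7, 7*7=49, 4*7=28
Third share = 28, second share = 49
Difference = |28 - 49| = 21

21


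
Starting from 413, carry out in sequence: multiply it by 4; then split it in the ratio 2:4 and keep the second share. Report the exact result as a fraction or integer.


Start with 413.
Step 1: Multiply by 4: 413 * 4 = 1652
Step 2: Split 2:4, second share = 1652 * 4/6 = 3304/3
Final result = 3304/3

3304/3


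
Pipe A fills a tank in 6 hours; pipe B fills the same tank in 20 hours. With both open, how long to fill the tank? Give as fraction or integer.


Rate of A = 1/6 job per hour
Rate of B = 1/20 job per hour
Combined rate = 1/6 + 1/20
Find common denominator: (20 + 6)/(6*20) = 26/120
Combined rate = 13/60 job per hour
Time together = 1 / (13/60) = 60/13 hours

60/13


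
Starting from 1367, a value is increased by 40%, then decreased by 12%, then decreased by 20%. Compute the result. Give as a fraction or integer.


Start: 1367
Step 1: increase by 40% => multiply by 140/100
  1367 * 140/100 = 9569/5
Step 2: decrease by 12% => multiply by 88/100
  9569/5 * 88/100 = 210518/125
Step 3: decrease by 20% => multiply by 80/100
  210518/125 * 80/100 = 842072/625
Final value = 842072/625

842072/625


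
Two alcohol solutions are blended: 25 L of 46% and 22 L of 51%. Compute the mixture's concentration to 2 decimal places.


Solute in mixture 1 = 46% of 25 L = 25*46/100 = 23/2 L
Solute in mixture 2 = 51% of 22 L = 22*51/100 = 561/50 L
Total solute = 23/2 + 561/50 = 568/25 L
Total volume = 25 + 22 = 47 L
Final concentration = 568/25/47 * 100 = 48.34%

48.34


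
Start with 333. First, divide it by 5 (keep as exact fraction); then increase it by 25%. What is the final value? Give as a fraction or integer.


Start with 333.
Step 1: Divide by 5: 333 / 5 = 333/5
Step 2: Increase by 25%: 333/5 * 125/100 = 333/4
Final result = 333/4

333/4


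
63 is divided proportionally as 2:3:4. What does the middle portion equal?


Ratio = 2:3:4
Total parts = 2 + 3 + 4 = 9
Value per part = 63 / 9 = 7
First share = 2 * 7 = 14
Middle share = 3 * 7 = 21
Third share = 4 * 7 = 28

21


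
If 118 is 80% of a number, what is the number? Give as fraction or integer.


Given: 118 is 80% of the whole
Set up: 118 = 80/100 * whole
whole = 118 * 100 / 80
whole = 11800 / 80
whole = 295/2

295/2


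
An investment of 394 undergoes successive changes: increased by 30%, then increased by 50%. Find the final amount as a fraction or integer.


Start: 394
Step 1: increase by 30% => multiply by 130/100
  394 * 130/100 = 2561/5
Step 2: increase by 50% => multiply by 150/100
  2561/5 * 150/100 = 7683/10
Final value = 7683/10

7683/10


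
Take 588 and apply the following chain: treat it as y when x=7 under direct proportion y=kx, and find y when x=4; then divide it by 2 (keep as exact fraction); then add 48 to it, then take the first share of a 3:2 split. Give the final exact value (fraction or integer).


Start with 588.
Step 1: Direct prop: k = (588)/7; new y = k*4 = 588*4/7 = 336
Step 2: Divide by 2: 336 / 2 = 168
Step 3: Add 48: 168+48=216; split 3:2 first = 216*3/5 = 648/5
Final result = 648/5

648/5


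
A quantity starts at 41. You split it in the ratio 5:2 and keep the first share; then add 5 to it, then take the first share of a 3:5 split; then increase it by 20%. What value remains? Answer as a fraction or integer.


Start with 41.
Step 1: Split 5:2, first share = 41 * 5/7 = 205/7
Step 2: Add 5: 205/7+5=240/7; split 3:5 first = 240/7*3/8 = 90/7
Step 3: Increase by 20%: 90/7 * 120/100 = 108/7
Final result = 108/7

108/7


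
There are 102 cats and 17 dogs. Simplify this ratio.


Find GCD(102, 17)
GCD = 17
Divide both by 17: 102/17 = 6, 17/17 = 1
Simplified ratio = 6:1

6:1


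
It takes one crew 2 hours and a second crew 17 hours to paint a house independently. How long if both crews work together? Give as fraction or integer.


Rate of A = 1/2 job per hour
Rate of B = 1/17 job per hour
Combined rate = 1/2 + 1/17
Find common denominator: (17 + 2)/(2*17) = 19/34
Combined rate = 19/34 job per hour
Time together = 1 / (19/34) = 34/19 hours

34/19


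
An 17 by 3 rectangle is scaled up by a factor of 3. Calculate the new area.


Original dimensions: 17 x 3
Enlargement factor = 3
New width = 17 * 3 = 51
New height = 3 * 3 = 9
New area = 51 * 9 = 459

459


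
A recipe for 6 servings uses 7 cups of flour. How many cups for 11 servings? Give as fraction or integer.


Original: 7 cups for 6 servings
Target servings = 11
Scaling factor = 11/6
New amount = 7 * 11/6
= 77/6
= 77/6 cups

77/6


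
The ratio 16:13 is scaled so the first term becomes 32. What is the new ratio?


Original ratio: 16:13
First term target: 32
Scale factor = 32 / 16 = 2
Multiply second term: 13 * 2 = 26
Equivalent ratio = 32:26

32:26


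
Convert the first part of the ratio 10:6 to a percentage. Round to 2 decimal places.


Total parts = 10 + 6 = 16
First part fraction = 10/16
Percentage = (10/16) * 100
= 0.625 * 100
= 62.50%

62.50


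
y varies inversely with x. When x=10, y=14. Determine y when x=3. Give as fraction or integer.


Inverse proportion: y = k/x
Find k: k = 10 * 14 = 140
Compute y at x=3: y = 140/3
y = 140/3

140/3


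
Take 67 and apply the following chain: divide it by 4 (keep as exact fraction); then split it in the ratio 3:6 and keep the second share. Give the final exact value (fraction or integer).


Start with 67.
Step 1: Divide by 4: 67 / 4 = 67/4
Step 2: Split 3:6, second share = 67/4 * 6/9 = 67/6
Final result = 67/6

67/6


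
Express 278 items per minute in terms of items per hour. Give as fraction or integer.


Converting from per minute to per hour
Rate = 278 items per minute
Multiply by 60: 278 * 60
= 16680 items per hour

16680


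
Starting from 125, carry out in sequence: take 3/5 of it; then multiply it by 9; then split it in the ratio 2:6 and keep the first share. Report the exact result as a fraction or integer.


Start with 125.
Step 1: Take 3/5: 125 * 3/5 = 75
Step 2: Multiply by 9: 75 * 9 = 675
Step 3: Split 2:6, first share = 675 * 2/8 = 675/4
Final result = 675/4

675/4


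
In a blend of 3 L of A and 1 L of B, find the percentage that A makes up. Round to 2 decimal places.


Volume of A = 3 L
Volume of B = 1 L
Total volume = 3 + 1 = 4 L
Percentage of A = (3/4) * 100
= 75.00%

75.00


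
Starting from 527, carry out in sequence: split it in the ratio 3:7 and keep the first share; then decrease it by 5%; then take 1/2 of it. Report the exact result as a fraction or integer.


Start with 527.
Step 1: Split 3:7, first share = 527 * 3/10 = 1581/10
Step 2: Decrease by 5%: 1581/10 * 95/100 = 30039/200
Step 3: Take 1/2: 30039/200 * 1/2 = 30039/400
Final result = 30039/400

30039/400


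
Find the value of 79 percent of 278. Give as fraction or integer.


Compute 79% of 278
Convert percentage: 79% = 79/100
Multiply: 278 * 79/100
= 21962/100
= 10981/50

10981/50


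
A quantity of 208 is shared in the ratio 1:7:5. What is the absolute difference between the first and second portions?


Total parts = 1 + 7 + 5 = 13
Value per part = 208 / 13 = 16
Shares: 1*16=16, 7*16=112, 5*16=80
First share = 16, second share = 112
Difference = |16 - 112| = 96

96


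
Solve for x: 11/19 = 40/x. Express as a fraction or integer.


Setting up: 11/19 = 40/x
Cross multiply: 11 * x = 19 * 40
11x = 760
x = 760/11
x = 760/11

760/11


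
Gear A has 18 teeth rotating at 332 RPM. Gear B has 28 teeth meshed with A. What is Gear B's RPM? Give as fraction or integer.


Gear ratio: teeth_A * RPM_A = teeth_B * RPM_B
18 * 332 = 28 * RPM_B
5976 = 28 * RPM_B
RPM_B = 5976 / 28
RPM_B = 1494/7

1494/7


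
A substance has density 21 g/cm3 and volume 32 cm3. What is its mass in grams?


Using mass = density * volume
Density = 21 g/cm3
Volume = 32 cm3
Mass = 21 * 32
= 672 g

672


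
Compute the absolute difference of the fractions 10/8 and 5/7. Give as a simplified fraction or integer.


Simplify: 10/8 = 5/4 and 5/7 = 5/7
Find common denominator: LCD = 28
Convert: 35/28 and 20/28
Difference = |35 - 20|/28 = 15/28
Simplified = 15/28

15/28


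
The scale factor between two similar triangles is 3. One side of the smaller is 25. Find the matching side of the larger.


Similar triangles have proportional sides
Scale factor = 3
Smaller side = 25
Corresponding larger side = 25 * 3
= 75

75


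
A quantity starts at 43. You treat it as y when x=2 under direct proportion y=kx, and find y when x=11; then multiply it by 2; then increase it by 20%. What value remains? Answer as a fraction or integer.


Start with 43.
Step 1: Direct prop: k = (43)/2; new y = k*11 = 43*11/2 = 473/2
Step 2: Multiply by 2: 473/2 * 2 = 473
Step 3: Increase by 20%: 473 * 120/100 = 2838/5
Final result = 2838/5

2838/5


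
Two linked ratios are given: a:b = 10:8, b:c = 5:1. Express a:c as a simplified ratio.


Given a:b = 10:8 and b:c = 5:1
Make b consistent. Multiply first ratio by 5: a:b = 50:40
Multiply second ratio by 8: b:c = 40:8
Now b = 40 in both, so a:b:c = 50:40:8
Therefore a:c = 50:8
Simplify by GCD: a:c = 25:4

25:4


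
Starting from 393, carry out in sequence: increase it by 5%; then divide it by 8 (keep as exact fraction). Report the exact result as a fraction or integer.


Start with 393.
Step 1: Increase by 5%: 393 * 105/100 = 8253/20
Step 2: Divide by 8: 8253/20 / 8 = 8253/160
Final result = 8253/160

8253/160


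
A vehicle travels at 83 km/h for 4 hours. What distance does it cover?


Using distance = speed * time
Speed = 83 km/h
Time = 4 hours
Distance = 83 * 4
= 332 km

332


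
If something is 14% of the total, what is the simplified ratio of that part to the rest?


Part = 14%, Remainder = 86%
Ratio = 14:86
GCD(14, 86) = 2
Simplify: 7:43 = 7:43

7:43


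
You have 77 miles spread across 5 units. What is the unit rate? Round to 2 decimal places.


Total miles = 77
Number of units = 5
Unit rate = 77 / 5
= 15.40 miles per unit

15.40


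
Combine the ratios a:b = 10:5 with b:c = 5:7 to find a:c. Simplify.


Given a:b = 10:5 and b:c = 5:7
Make b consistent. Multiply first ratio by 5: a:b = 50:25
Multiply second ratio by 5: b:c = 25:35
Now b = 25 in both, so a:b:c = 50:25:35
Therefore a:c = 50:35
Simplify by GCD: a:c = 10:7

10:7


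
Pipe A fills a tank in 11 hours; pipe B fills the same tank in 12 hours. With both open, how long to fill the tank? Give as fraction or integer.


Rate of A = 1/11 job per hour
Rate of B = 1/12 job per hour
Combined rate = 1/11 + 1/12
Find common denominator: (12 + 11)/(11*12) = 23/132
Combined rate = 23/132 job per hour
Time together = 1 / (23/132) = 132/23 hours

132/23


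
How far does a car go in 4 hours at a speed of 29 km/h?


Using distance = speed * time
Speed = 29 km/h
Time = 4 hours
Distance = 29 * 4
= 116 km

116


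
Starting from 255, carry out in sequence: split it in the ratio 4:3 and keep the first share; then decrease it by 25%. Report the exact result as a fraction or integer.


Start with 255.
Step 1: Split 4:3, first share = 255 * 4/7 = 1020/7
Step 2: Decrease by 25%: 1020/7 * 75/100 = 765/7
Final result = 765/7

765/7


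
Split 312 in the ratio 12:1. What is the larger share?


Total parts = 12 + 1 = 13
Value per part = 312 / 13 = 24
First share = 12 * 24 = 288
Second share = 1 * 24 = 24
Larger share = 288

288


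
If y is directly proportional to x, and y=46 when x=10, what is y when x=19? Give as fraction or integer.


Direct proportion: y = kx
Find k: k = 46/10 = 23/5
Compute y at x=19: y = 23/5 * 19
y = 437/5

437/5


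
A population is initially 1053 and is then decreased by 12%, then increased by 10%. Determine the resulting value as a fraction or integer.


Start: 1053
Step 1: decrease by 12% => multiply by 88/100
  1053 * 88/100 = 23166/25
Step 2: increase by 10% => multiply by 110/100
  23166/25 * 110/100 = 127413/125
Final value = 127413/125

127413/125


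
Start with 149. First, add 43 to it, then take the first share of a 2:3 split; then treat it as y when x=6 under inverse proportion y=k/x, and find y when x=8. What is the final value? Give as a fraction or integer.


Start with 149.
Step 1: Add 43: 149+43=192; split 2:3 first = 192*2/5 = 384/5
Step 2: Inverse prop: k = (384/5)*6; new y = k/8 = 384/5*6/8 = 288/5
Final result = 288/5

288/5


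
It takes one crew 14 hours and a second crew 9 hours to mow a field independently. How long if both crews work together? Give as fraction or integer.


Rate of A = 1/14 job per hour
Rate of B = 1/9 job per hour
Combined rate = 1/14 + 1/9
Find common denominator: (9 + 14)/(14*9) = 23/126
Combined rate = 23/126 job per hour
Time together = 1 / (23/126) = 126/23 hours

126/23


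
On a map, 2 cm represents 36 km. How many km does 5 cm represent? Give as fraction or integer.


Map scale: 2 cm = 36 km
Measured distance on map = 5 cm
Set up proportion: 5 * 36 / 2
= 180 / 2
= 90 km

90


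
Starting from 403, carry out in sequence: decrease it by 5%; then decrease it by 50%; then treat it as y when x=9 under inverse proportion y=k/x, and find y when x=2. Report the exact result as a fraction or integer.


Start with 403.
Step 1: Decrease by 5%: 403 * 95/100 = 7657/20
Step 2: Decrease by 50%: 7657/20 * 50/100 = 7657/40
Step 3: Inverse prop: k = (7657/40)*9; new y = k/2 = 7657/40*9/2 = 68913/80
Final result = 68913/80

68913/80


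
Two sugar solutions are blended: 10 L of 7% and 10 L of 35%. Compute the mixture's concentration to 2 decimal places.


Solute in mixture 1 = 7% of 10 L = 10*7/100 = 7/10 L
Solute in mixture 2 = 35% of 10 L = 10*35/100 = 7/2 L
Total solute = 7/10 + 7/2 = 21/5 L
Total volume = 10 + 10 = 20 L
Final concentration = 21/5/20 * 100 = 21.00%

21.00


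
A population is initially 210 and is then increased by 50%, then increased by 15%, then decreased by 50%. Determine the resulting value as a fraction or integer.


Start: 210
Step 1: increase by 50% => multiply by 150/100
  210 * 150/100 = 315
Step 2: increase by 15% => multiply by 115/100
  315 * 115/100 = 1449/4
Step 3: decrease by 50% => multiply by 50/100
  1449/4 * 50/100 = 1449/8
Final value = 1449/8

1449/8


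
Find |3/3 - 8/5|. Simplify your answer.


Simplify: 3/3 = 1 and 8/5 = 8/5
Find common denominator: LCD = 5
Convert: 5/5 and 8/5
Difference = |5 - 8|/5 = 3/5
Simplified = 3/5

3/5


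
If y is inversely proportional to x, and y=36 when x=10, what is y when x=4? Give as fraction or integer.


Inverse proportion: y = k/x
Find k: k = 10 * 36 = 360
Compute y at x=4: y = 360/4
y = 90

90


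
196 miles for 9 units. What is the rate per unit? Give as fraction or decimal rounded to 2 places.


Total miles = 196
Number of units = 9
Unit rate = 196 / 9
= 21.78 miles per unit

21.78


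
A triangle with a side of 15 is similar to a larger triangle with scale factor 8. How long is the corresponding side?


Similar triangles have proportional sides
Scale factor = 8
Smaller side = 15
Corresponding larger side = 15 * 8
= 120

120


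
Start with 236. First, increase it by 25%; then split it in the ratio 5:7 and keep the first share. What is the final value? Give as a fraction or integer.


Start with 236.
Step 1: Increase by 25%: 236 * 125/100 = 295
Step 2: Split 5:7, first share = 295 * 5/12 = 1475/12
Final result = 1475/12

1475/12


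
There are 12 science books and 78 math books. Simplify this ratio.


Find GCD(12, 78)
GCD = 6
Divide both by 6: 12/6 = 2, 78/6 = 13
Simplified ratio = 2:13

2:13


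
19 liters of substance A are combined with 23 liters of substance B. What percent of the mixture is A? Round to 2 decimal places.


Volume of A = 19 L
Volume of B = 23 L
Total volume = 19 + 23 = 42 L
Percentage of A = (19/42) * 100
= 45.24%

45.24


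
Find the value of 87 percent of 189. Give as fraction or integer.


Compute 87% of 189
Convert percentage: 87% = 87/100
Multiply: 189 * 87/100
= 16443/100
= 16443/100

16443/100


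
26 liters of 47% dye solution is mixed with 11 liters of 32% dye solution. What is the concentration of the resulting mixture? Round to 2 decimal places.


Solute in mixture 1 = 47% of 26 L = 26*47/100 = 611/50 L
Solute in mixture 2 = 32% of 11 L = 11*32/100 = 88/25 L
Total solute = 611/50 + 88/25 = 787/50 L
Total volume = 26 + 11 = 37 L
Final concentration = 787/50/37 * 100 = 42.54%

42.54


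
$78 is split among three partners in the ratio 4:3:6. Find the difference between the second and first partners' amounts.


Total parts = 4 + 3 + 6 = 13
Value per part = 78 / 13 = 6
Shares: 4*6=24, 3*6=18, 6*6=36
Second share = 18, first share = 24
Difference = |18 - 24| = 6

6


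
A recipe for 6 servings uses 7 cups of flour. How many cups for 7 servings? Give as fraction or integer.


Original: 7 cups for 6 servings
Target servings = 7
Scaling factor = 7/6
New amount = 7 * 7/6
= 49/6
= 49/6 cups

49/6


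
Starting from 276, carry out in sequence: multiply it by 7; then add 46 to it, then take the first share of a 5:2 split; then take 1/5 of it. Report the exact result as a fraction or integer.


Start with 276.
Step 1: Multiply by 7: 276 * 7 = 1932
Step 2: Add 46: 1932+46=1978; split 5:2 first = 1978*5/7 = 9890/7
Step 3: Take 1/5: 9890/7 * 1/5 = 1978/7
Final result = 1978/7

1978/7


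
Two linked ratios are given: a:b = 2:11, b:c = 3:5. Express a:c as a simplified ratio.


Given a:b = 2:11 and b:c = 3:5
Make b consistent. Multiply first ratio by 3: a:b = 6:33
Multiply second ratio by 11: b:c = 33:55
Now b = 33 in both, so a:b:c = 6:33:55
Therefore a:c = 6:55
Simplify by GCD: a:c = 6:55

6:55


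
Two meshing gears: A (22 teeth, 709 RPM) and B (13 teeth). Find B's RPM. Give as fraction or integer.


Gear ratio: teeth_A * RPM_A = teeth_B * RPM_B
22 * 709 = 13 * RPM_B
15598 = 13 * RPM_B
RPM_B = 15598 / 13
RPM_B = 15598/13

15598/13


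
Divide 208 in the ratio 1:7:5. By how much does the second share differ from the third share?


Total parts = 1 + 7 + 5 = 13
Value per part = 208 / 13 = 16
Shares: 1*16=16, 7*16=112, 5*16=80
Second share = 112, third share = 80
Difference = |112 - 80| = 32

32


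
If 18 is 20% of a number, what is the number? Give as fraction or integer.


Given: 18 is 20% of the whole
Set up: 18 = 20/100 * whole
whole = 18 * 100 / 20
whole = 1800 / 20
whole = 90

90


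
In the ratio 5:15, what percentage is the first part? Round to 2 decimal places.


Total parts = 5 + 15 = 20
First part fraction = 5/20
Percentage = (5/20) * 100
= 0.25 * 100
= 25.00%

25.00


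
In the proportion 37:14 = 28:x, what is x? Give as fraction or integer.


Setting up: 37/14 = 28/x
Cross multiply: 37 * x = 14 * 28
37x = 392
x = 392/37
x = 392/37

392/37


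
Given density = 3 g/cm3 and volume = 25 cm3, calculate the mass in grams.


Using mass = density * volume
Density = 3 g/cm3
Volume = 25 cm3
Mass = 3 * 25
= 75 g

75


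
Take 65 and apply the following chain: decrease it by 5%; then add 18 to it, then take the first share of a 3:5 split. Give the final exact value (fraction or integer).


Start with 65.
Step 1: Decrease by 5%: 65 * 95/100 = 247/4
Step 2: Add 18: 247/4+18=319/4; split 3:5 first = 319/4*3/8 = 957/32
Final result = 957/32

957/32


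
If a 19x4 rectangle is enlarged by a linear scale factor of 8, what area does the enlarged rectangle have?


Original dimensions: 19 x 4
Enlargement factor = 8
New width = 19 * 8 = 152
New height = 4 * 8 = 32
New area = 152 * 32 = 4864

4864


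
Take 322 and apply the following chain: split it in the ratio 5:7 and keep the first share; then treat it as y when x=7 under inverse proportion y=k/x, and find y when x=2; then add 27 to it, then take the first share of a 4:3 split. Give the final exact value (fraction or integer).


Start with 322.
Step 1: Split 5:7, first share = 322 * 5/12 = 805/6
Step 2: Inverse prop: k = (805/6)*7; new y = k/2 = 805/6*7/2 = 5635/12
Step 3: Add 27: 5635/12+27=5959/12; split 4:3 first = 5959/12*4/7 = 5959/21
Final result = 5959/21

5959/21


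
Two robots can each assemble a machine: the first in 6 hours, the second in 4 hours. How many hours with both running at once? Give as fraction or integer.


Rate of A = 1/6 job per hour
Rate of B = 1/4 job per hour
Combined rate = 1/6 + 1/4
Find common denominator: (4 + 6)/(6*4) = 10/24
Combined rate = 5/12 job per hour
Time together = 1 / (5/12) = 12/5 hours

12/5


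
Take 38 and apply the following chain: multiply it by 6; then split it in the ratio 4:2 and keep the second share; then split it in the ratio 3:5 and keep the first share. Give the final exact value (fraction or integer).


Start with 38.
Step 1: Multiply by 6: 38 * 6 = 228
Step 2: Split 4:2, second share = 228 * 2/6 = 76
Step 3: Split 3:5, first share = 76 * 3/8 = 57/2
Final result = 57/2

57/2


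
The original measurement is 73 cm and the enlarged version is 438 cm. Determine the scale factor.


Original length = 73 cm
Scaled length = 438 cm
Scale factor = 438 / 73
= 6

6


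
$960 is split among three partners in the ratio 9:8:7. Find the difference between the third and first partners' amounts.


Total parts = 9 + 8 + 7 = 24
Value per part = 960 / 24 = 40
Shares: 9*40=360, 8*40=320, 7*40=280
Third share = 280, first share = 360
Difference = |280 - 360| = 80

80


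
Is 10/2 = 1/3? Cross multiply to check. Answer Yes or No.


Cross multiply to check 10/2 = 1/3
Left cross product: 10 * 3 = 30
Right cross product: 2 * 1 = 2
30 != 2
Not equal, so proportions differ => No

No


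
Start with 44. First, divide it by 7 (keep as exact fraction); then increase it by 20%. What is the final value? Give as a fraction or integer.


Start with 44.
Step 1: Divide by 7: 44 / 7 = 44/7
Step 2: Increase by 20%: 44/7 * 120/100 = 264/35
Final result = 264/35

264/35


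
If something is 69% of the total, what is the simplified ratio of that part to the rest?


Part = 69%, Remainder = 31%
Ratio = 69:31
GCD(69, 31) = 1
Simplify: 69:31 = 69:31

69:31


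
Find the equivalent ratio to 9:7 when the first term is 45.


Original ratio: 9:7
First term target: 45
Scale factor = 45 / 9 = 5
Multiply second term: 7 * 5 = 35
Equivalent ratio = 45:35

45:35


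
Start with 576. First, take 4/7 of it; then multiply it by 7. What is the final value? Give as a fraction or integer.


Start with 576.
Step 1: Take 4/7: 576 * 4/7 = 2304/7
Step 2: Multiply by 7: 2304/7 * 7 = 2304
Final result = 2304

2304


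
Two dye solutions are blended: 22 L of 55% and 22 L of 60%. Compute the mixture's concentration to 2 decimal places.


Solute in mixture 1 = 55% of 22 L = 22*55/100 = 121/10 L
Solute in mixture 2 = 60% of 22 L = 22*60/100 = 66/5 L
Total solute = 121/10 + 66/5 = 253/10 L
Total volume = 22 + 22 = 44 L
Final concentration = 253/10/44 * 100 = 57.50%

57.50


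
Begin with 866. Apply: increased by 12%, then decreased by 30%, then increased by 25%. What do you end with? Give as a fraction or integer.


Start: 866
Step 1: increase by 12% => multiply by 112/100
  866 * 112/100 = 24248/25
Step 2: decrease by 30% => multiply by 70/100
  24248/25 * 70/100 = 84868/125
Step 3: increase by 25% => multiply by 125/100
  84868/125 * 125/100 = 21217/25
Final value = 21217/25

21217/25


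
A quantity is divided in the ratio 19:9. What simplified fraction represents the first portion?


Total parts = 19 + 9 = 28
First part fraction = 19/28
Simplify: 19/28 = 19/28

19/28


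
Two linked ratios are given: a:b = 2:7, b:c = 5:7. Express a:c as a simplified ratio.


Given a:b = 2:7 and b:c = 5:7
Make b consistent. Multiply first ratio by 5: a:b = 10:35
Multiply second ratio by 7: b:c = 35:49
Now b = 35 in both, so a:b:c = 10:35:49
Therefore a:c = 10:49
Simplify by GCD: a:c = 10:49

10:49


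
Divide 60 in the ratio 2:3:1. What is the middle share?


Ratio = 2:3:1
Total parts = 2 + 3 + 1 = 6
Value per part = 60 / 6 = 10
First share = 2 * 10 = 20
Middle share = 3 * 10 = 30
Third share = 1 * 10 = 10

30


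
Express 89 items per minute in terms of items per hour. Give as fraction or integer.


Converting from per minute to per hour
Rate = 89 items per minute
Multiply by 60: 89 * 60
= 5340 items per hour

5340


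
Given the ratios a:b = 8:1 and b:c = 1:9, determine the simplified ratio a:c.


Given a:b = 8:1 and b:c = 1:9
Make b consistent. Multiply first ratio by 1: a:b = 8:1
Multiply second ratio by 1: b:c = 1:9
Now b = 1 in both, so a:b:c = 8:1:9
Therefore a:c = 8:9
Simplify by GCD: a:c = 8:9

8:9


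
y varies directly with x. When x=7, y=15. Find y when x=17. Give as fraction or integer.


Direct proportion: y = kx
Find k: k = 15/7 = 15/7
Compute y at x=17: y = 15/7 * 17
y = 255/7

255/7


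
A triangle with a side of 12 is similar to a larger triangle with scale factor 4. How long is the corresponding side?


Similar triangles have proportional sides
Scale factor = 4
Smaller side = 12
Corresponding larger side = 12 * 4
= 48

48


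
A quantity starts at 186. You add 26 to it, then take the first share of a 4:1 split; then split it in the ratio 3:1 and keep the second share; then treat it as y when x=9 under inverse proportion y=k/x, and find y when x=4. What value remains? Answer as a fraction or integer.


Start with 186.
Step 1: Add 26: 186+26=212; split 4:1 first = 212*4/5 = 848/5
Step 2: Split 3:1, second share = 848/5 * 1/4 = 212/5
Step 3: Inverse prop: k = (212/5)*9; new y = k/4 = 212/5*9/4 = 477/5
Final result = 477/5

477/5


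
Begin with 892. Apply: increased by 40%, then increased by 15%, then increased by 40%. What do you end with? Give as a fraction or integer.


Start: 892
Step 1: increase by 40% => multiply by 140/100
  892 * 140/100 = 6244/5
Step 2: increase by 15% => multiply by 115/100
  6244/5 * 115/100 = 35903/25
Step 3: increase by 40% => multiply by 140/100
  35903/25 * 140/100 = 251321/125
Final value = 251321/125

251321/125


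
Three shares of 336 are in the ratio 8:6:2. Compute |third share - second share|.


Total parts = 8 + 6 + 2 = 16
Value per part = 336 / 16 = 21
Shares: 8*21=168, 6*21=126, 2*21=42
Third share = 42, second share = 126
Difference = |42 - 126| = 84

84


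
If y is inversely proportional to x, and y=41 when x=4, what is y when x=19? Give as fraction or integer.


Inverse proportion: y = k/x
Find k: k = 4 * 41 = 164
Compute y at x=19: y = 164/19
y = 164/19

164/19


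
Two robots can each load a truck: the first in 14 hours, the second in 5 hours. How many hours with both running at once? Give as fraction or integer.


Rate of A = 1/14 job per hour
Rate of B = 1/5 job per hour
Combined rate = 1/14 + 1/5
Find common denominator: (5 + 14)/(14*5) = 19/70
Combined rate = 19/70 job per hour
Time together = 1 / (19/70) = 70/19 hours

70/19


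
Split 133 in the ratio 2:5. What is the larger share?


Total parts = 2 + 5 = 7
Value per part = 133 / 7 = 19
First share = 2 * 19 = 38
Second share = 5 * 19 = 95
Larger share = 95

95


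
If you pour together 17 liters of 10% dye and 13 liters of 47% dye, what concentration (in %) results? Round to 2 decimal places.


Solute in mixture 1 = 10% of 17 L = 17*10/100 = 17/10 L
Solute in mixture 2 = 47% of 13 L = 13*47/100 = 611/100 L
Total solute = 17/10 + 611/100 = 781/100 L
Total volume = 17 + 13 = 30 L
Final concentration = 781/100/30 * 100 = 26.03%

26.03


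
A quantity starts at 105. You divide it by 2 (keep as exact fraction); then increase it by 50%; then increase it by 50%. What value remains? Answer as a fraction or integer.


Start with 105.
Step 1: Divide by 2: 105 / 2 = 105/2
Step 2: Increase by 50%: 105/2 * 150/100 = 315/4
Step 3: Increase by 50%: 315/4 * 150/100 = 945/8
Final result = 945/8

945/8


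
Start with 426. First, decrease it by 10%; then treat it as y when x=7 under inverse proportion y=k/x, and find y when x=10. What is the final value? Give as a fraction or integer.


Start with 426.
Step 1: Decrease by 10%: 426 * 90/100 = 1917/5
Step 2: Inverse prop: k = (1917/5)*7; new y = k/10 = 1917/5*7/10 = 13419/50
Final result = 13419/50

13419/50


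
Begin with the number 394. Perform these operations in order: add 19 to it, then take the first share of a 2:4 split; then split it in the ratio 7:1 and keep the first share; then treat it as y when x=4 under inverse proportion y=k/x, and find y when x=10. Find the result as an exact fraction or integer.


Start with 394.
Step 1: Add 19: 394+19=413; split 2:4 first = 413*2/6 = 413/3
Step 2: Split 7:1, first share = 413/3 * 7/8 = 2891/24
Step 3: Inverse prop: k = (2891/24)*4; new y = k/10 = 2891/24*4/10 = 2891/60
Final result = 2891/60

2891/60


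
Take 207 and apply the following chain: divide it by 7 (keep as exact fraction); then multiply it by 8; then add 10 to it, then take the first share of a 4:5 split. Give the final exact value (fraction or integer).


Start with 207.
Step 1: Divide by 7: 207 / 7 = 207/7
Step 2: Multiply by 8: 207/7 * 8 = 1656/7
Step 3: Add 10: 1656/7+10=1726/7; split 4:5 first = 1726/7*4/9 = 6904/63
Final result = 6904/63

6904/63


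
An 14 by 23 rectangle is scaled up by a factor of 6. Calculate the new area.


Original dimensions: 14 x 23
Enlargement factor = 6
New width = 14 * 6 = 84
New height = 23 * 6 = 138
New area = 84 * 138 = 11592

11592


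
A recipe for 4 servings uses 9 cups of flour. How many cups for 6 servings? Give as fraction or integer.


Original: 9 cups for 4 servings
Target servings = 6
Scaling factor = 6/4
New amount = 9 * 6/4
= 54/4
= 27/2 cups

27/2


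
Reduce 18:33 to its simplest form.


Find GCD(18, 33)
GCD = 3
Divide both by 3: 18/3 = 6, 33/3 = 11
Simplified ratio = 6:11

6:11


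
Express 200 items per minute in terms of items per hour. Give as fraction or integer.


Converting from per minute to per hour
Rate = 200 items per minute
Multiply by 60: 200 * 60
= 12000 items per hour

12000


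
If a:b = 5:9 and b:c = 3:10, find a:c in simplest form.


Given a:b = 5:9 and b:c = 3:10
Make b consistent. Multiply first ratio by 3: a:b = 15:27
Multiply second ratio by 9: b:c = 27:90
Now b = 27 in both, so a:b:c = 15:27:90
Therefore a:c = 15:90
Simplify by GCD: a:c = 1:6

1:6


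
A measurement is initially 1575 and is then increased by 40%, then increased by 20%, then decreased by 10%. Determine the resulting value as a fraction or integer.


Start: 1575
Step 1: increase by 40% => multiply by 140/100
  1575 * 140/100 = 2205
Step 2: increase by 20% => multiply by 120/100
  2205 * 120/100 = 2646
Step 3: decrease by 10% => multiply by 90/100
  2646 * 90/100 = 11907/5
Final value = 11907/5

11907/5


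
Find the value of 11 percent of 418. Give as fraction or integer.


Compute 11% of 418
Convert percentage: 11% = 11/100
Multiply: 418 * 11/100
= 4598/100
= 2299/50

2299/50


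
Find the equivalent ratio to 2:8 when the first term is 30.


Original ratio: 2:8
First term target: 30
Scale factor = 30 / 2 = 15
Multiply second term: 8 * 15 = 120
Equivalent ratio = 30:120

30:120


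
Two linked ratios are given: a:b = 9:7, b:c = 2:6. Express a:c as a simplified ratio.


Given a:b = 9:7 and b:c = 2:6
Make b consistent. Multiply first ratio by 2: a:b = 18:14
Multiply second ratio by 7: b:c = 14:42
Now b = 14 in both, so a:b:c = 18:14:42
Therefore a:c = 18:42
Simplify by GCD: a:c = 3:7

3:7


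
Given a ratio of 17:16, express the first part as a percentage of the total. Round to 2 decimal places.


Total parts = 17 + 16 = 33
First part fraction = 17/33
Percentage = (17/33) * 100
= 0.515152 * 100
= 51.52%

51.52


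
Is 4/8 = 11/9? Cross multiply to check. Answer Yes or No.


Cross multiply to check 4/8 = 11/9
Left cross product: 4 * 9 = 36
Right cross product: 8 * 11 = 88
36 != 88
Not equal, so proportions differ => No

No


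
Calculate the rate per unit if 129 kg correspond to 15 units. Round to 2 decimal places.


Total kg = 129
Number of units = 15
Unit rate = 129 / 15
= 8.60 kg per unit

8.60


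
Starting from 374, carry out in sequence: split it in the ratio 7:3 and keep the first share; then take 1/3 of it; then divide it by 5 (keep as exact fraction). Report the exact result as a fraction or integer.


Start with 374.
Step 1: Split 7:3, first share = 374 * 7/10 = 1309/5
Step 2: Take 1/3: 1309/5 * 1/3 = 1309/15
Step 3: Divide by 5: 1309/15 / 5 = 1309/75
Final result = 1309/75

1309/75
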